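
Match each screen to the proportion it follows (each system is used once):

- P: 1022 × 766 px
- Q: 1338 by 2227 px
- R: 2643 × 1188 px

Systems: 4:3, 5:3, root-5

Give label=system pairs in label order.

P=4:3, Q=5:3, R=root-5

Ratios: P ≈ 1.334; Q ≈ 1.664; R ≈ 2.225.
Targets: 4:3 ≈ 1.333; 5:3 ≈ 1.667; root-5 ≈ 2.236.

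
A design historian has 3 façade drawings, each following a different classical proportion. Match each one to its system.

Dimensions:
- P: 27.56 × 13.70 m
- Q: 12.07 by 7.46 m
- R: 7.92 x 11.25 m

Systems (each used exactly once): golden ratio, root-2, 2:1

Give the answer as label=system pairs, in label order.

P = 27.56/13.70 ≈ 2.012 → 2:1 (2.000)
Q = 12.07/7.46 ≈ 1.618 → golden ratio (1.618)
R = 11.25/7.92 ≈ 1.420 → root-2 (1.414)

P=2:1, Q=golden ratio, R=root-2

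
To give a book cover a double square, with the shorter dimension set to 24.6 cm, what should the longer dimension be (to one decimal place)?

2:1 = 2.00000.
Longer side = 24.6 × 2.00000 ≈ 49.200 → 49.2 cm.

49.2 cm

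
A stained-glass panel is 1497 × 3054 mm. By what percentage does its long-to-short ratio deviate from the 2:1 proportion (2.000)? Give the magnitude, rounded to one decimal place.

Ratio = 3054 / 1497 ≈ 2.0401.
Ideal 2:1 = 2.0000. |2.0401 − 2.0000| / 2.0000 ≈ 2.00% → 2.0%.

2.0%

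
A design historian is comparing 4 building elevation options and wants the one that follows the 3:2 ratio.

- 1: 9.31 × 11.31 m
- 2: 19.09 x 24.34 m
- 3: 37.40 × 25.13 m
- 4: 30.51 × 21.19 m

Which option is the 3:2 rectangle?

Target 3:2 ≈ 1.500.
1: 1.215 (Δ0.285)  2: 1.275 (Δ0.225)  3: 1.488 (Δ0.012)  4: 1.440 (Δ0.060)

3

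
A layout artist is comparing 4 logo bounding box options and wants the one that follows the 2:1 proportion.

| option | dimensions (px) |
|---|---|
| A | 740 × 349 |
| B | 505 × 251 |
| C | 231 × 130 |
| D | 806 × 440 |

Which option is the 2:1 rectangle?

Ratios (long/short): A ≈ 2.120; B ≈ 2.012; C ≈ 1.777; D ≈ 1.832.
2:1 ≈ 2.000; option B is nearest (Δ 0.012).

B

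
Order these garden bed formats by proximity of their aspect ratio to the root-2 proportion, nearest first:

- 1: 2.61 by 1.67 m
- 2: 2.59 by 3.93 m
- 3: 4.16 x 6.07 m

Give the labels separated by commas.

3, 2, 1

1: 2.61/1.67 ≈ 1.563 → |1.563 − 1.414| = 0.149
2: 3.93/2.59 ≈ 1.517 → |1.517 − 1.414| = 0.103
3: 6.07/4.16 ≈ 1.459 → |1.459 − 1.414| = 0.045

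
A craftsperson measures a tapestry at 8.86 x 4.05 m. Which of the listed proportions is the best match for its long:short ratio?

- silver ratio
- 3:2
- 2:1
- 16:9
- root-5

8.86/4.05 ≈ 2.188. Nearest candidates are root-5 (2.236, off by 0.048) and 2:1 (2.000, off by 0.188).

root-5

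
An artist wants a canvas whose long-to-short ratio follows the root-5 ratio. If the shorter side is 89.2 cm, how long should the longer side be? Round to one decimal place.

199.5 cm

root-5 ≈ 2.23607.
Longer side = 89.2 × 2.23607 ≈ 199.457 → 199.5 cm.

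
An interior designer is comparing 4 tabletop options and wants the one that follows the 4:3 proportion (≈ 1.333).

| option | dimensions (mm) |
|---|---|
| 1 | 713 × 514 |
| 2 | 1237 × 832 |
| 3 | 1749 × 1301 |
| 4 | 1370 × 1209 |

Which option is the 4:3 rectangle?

Target 4:3 ≈ 1.333.
1: 1.387 (Δ0.054)  2: 1.487 (Δ0.154)  3: 1.344 (Δ0.011)  4: 1.133 (Δ0.200)

3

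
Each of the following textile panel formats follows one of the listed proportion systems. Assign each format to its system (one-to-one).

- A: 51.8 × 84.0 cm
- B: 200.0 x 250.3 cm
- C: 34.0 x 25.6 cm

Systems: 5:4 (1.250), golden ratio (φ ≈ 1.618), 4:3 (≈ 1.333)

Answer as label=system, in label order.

A = 84.0/51.8 ≈ 1.622 → golden ratio (1.618)
B = 250.3/200.0 ≈ 1.252 → 5:4 (1.250)
C = 34.0/25.6 ≈ 1.328 → 4:3 (1.333)

A=golden ratio, B=5:4, C=4:3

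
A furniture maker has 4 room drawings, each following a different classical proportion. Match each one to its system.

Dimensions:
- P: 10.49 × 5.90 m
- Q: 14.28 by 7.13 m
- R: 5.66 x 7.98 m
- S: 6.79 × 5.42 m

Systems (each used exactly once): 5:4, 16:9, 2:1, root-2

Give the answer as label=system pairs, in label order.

P=16:9, Q=2:1, R=root-2, S=5:4

P = 10.49/5.90 ≈ 1.778 → 16:9 (1.778)
Q = 14.28/7.13 ≈ 2.003 → 2:1 (2.000)
R = 7.98/5.66 ≈ 1.410 → root-2 (1.414)
S = 6.79/5.42 ≈ 1.253 → 5:4 (1.250)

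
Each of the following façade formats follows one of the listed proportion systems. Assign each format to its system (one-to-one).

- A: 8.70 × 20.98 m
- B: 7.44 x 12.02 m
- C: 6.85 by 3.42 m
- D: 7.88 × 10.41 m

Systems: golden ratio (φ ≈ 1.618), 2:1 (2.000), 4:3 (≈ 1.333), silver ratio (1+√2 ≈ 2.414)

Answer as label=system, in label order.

A=silver ratio, B=golden ratio, C=2:1, D=4:3

A = 20.98/8.70 ≈ 2.411 → silver ratio (2.414)
B = 12.02/7.44 ≈ 1.616 → golden ratio (1.618)
C = 6.85/3.42 ≈ 2.003 → 2:1 (2.000)
D = 10.41/7.88 ≈ 1.321 → 4:3 (1.333)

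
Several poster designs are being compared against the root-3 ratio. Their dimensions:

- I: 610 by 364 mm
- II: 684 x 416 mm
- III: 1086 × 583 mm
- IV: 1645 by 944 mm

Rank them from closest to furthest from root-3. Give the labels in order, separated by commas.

IV, I, II, III

Ratios: I = 610 / 364 ≈ 1.676; II = 684 / 416 ≈ 1.644; III = 1086 / 583 ≈ 1.863; IV = 1645 / 944 ≈ 1.743.
|Δ from 1.732|: I 0.056; II 0.088; III 0.131; IV 0.011.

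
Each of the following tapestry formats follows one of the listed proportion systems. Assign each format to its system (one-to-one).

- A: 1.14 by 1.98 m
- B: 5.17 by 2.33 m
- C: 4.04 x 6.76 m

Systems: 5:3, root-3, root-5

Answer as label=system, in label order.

A=root-3, B=root-5, C=5:3

A = 1.98/1.14 ≈ 1.737 → root-3 (1.732)
B = 5.17/2.33 ≈ 2.219 → root-5 (2.236)
C = 6.76/4.04 ≈ 1.673 → 5:3 (1.667)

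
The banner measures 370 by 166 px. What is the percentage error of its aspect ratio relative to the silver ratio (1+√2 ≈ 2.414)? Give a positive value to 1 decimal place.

7.7%

Ratio = 370 / 166 ≈ 2.2289.
Ideal silver ratio ≈ 2.4142. |2.2289 − 2.4142| / 2.4142 ≈ 7.68% → 7.7%.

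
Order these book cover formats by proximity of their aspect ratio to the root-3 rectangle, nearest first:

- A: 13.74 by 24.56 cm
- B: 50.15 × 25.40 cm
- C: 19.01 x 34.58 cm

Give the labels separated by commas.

Ratios: A = 24.56 / 13.74 ≈ 1.787; B = 50.15 / 25.40 ≈ 1.974; C = 34.58 / 19.01 ≈ 1.819.
|Δ from 1.732|: A 0.055; B 0.242; C 0.087.

A, C, B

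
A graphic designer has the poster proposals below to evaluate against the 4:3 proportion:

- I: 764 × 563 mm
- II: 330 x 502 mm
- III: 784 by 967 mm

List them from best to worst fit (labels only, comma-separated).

I, III, II

Ratios: I = 764 / 563 ≈ 1.357; II = 502 / 330 ≈ 1.521; III = 967 / 784 ≈ 1.233.
|Δ from 1.333|: I 0.024; II 0.188; III 0.100.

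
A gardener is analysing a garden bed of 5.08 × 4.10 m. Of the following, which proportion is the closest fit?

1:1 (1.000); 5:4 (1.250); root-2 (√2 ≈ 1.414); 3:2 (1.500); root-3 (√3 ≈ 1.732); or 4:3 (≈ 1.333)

5:4

5.08/4.10 ≈ 1.239. Nearest candidates are 5:4 (1.250, off by 0.011) and 4:3 (1.333, off by 0.094).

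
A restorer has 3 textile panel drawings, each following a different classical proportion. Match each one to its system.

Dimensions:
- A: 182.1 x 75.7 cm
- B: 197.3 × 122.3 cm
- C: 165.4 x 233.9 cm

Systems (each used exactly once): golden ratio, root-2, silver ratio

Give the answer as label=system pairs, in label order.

A=silver ratio, B=golden ratio, C=root-2

A = 182.1/75.7 ≈ 2.406 → silver ratio (2.414)
B = 197.3/122.3 ≈ 1.613 → golden ratio (1.618)
C = 233.9/165.4 ≈ 1.414 → root-2 (1.414)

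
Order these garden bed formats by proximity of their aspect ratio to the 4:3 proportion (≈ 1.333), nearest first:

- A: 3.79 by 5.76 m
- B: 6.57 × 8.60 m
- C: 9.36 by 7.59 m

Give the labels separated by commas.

B, C, A

A: 5.76/3.79 ≈ 1.520 → |1.520 − 1.333| = 0.187
B: 8.60/6.57 ≈ 1.309 → |1.309 − 1.333| = 0.024
C: 9.36/7.59 ≈ 1.233 → |1.233 − 1.333| = 0.100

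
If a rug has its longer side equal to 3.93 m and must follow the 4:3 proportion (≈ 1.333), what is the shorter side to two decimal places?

2.95 m

4:3 ≈ 1.33333.
Shorter side = 3.93 ÷ 1.33333 ≈ 2.9475 → 2.95 m.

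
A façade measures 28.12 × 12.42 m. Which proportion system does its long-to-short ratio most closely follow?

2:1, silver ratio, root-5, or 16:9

28.12/12.42 ≈ 2.264. Nearest candidates are root-5 (2.236, off by 0.028) and silver ratio (2.414, off by 0.150).

root-5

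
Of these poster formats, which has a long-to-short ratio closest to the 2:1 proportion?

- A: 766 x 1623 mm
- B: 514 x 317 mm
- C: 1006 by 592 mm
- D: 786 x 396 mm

D

Ratios (long/short): A ≈ 2.119; B ≈ 1.621; C ≈ 1.699; D ≈ 1.985.
2:1 ≈ 2.000; option D is nearest (Δ 0.015).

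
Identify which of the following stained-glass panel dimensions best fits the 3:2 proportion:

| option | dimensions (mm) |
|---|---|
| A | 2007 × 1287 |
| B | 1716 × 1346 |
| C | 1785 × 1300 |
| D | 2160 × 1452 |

Ratios (long/short): A ≈ 1.559; B ≈ 1.275; C ≈ 1.373; D ≈ 1.488.
3:2 ≈ 1.500; option D is nearest (Δ 0.012).

D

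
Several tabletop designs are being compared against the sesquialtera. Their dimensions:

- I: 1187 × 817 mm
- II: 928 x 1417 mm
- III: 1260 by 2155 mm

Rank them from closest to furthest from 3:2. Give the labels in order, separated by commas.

Ratios: I = 1187 / 817 ≈ 1.453; II = 1417 / 928 ≈ 1.527; III = 2155 / 1260 ≈ 1.710.
|Δ from 1.500|: I 0.047; II 0.027; III 0.210.

II, I, III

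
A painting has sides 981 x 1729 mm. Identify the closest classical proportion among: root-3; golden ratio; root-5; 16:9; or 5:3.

1729/981 ≈ 1.762. Nearest candidates are 16:9 (1.778, off by 0.016) and root-3 (1.732, off by 0.030).

16:9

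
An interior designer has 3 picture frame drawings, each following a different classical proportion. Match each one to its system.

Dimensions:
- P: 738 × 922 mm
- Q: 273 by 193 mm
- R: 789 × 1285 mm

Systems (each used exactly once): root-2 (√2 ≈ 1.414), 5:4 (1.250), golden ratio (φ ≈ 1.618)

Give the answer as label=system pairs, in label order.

Ratios: P ≈ 1.249; Q ≈ 1.415; R ≈ 1.629.
Targets: root-2 ≈ 1.414; 5:4 ≈ 1.250; golden ratio ≈ 1.618.

P=5:4, Q=root-2, R=golden ratio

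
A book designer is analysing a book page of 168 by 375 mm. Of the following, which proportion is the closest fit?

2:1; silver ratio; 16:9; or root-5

375/168 ≈ 2.232. Nearest candidates are root-5 (2.236, off by 0.004) and silver ratio (2.414, off by 0.182).

root-5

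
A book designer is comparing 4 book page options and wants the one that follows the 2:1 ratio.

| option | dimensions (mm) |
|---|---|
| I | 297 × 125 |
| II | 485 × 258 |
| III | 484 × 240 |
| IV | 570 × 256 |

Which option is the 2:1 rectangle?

III

Ratios (long/short): I ≈ 2.376; II ≈ 1.880; III ≈ 2.017; IV ≈ 2.227.
2:1 ≈ 2.000; option III is nearest (Δ 0.017).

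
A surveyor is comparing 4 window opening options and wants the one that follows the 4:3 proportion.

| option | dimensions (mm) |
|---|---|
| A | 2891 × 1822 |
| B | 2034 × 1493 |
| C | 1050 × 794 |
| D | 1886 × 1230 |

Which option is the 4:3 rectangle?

Ratios (long/short): A ≈ 1.587; B ≈ 1.362; C ≈ 1.322; D ≈ 1.533.
4:3 ≈ 1.333; option C is nearest (Δ 0.011).

C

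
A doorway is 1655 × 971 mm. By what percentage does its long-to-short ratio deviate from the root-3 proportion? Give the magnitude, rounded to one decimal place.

Ratio = 1655 / 971 ≈ 1.7044.
Ideal root-3 ≈ 1.7321. |1.7044 − 1.7321| / 1.7321 ≈ 1.60% → 1.6%.

1.6%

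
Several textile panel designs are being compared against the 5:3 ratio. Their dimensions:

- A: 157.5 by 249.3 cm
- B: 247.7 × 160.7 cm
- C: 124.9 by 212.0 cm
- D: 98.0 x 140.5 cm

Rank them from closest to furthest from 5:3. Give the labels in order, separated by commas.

C, A, B, D

Ratios: A = 249.3 / 157.5 ≈ 1.583; B = 247.7 / 160.7 ≈ 1.541; C = 212.0 / 124.9 ≈ 1.697; D = 140.5 / 98.0 ≈ 1.434.
|Δ from 1.667|: A 0.084; B 0.126; C 0.030; D 0.233.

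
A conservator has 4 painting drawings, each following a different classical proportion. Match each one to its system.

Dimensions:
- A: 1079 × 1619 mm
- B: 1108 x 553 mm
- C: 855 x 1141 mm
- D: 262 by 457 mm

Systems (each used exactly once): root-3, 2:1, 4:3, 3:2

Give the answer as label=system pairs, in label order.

Ratios: A ≈ 1.500; B ≈ 2.004; C ≈ 1.335; D ≈ 1.744.
Targets: root-3 ≈ 1.732; 2:1 ≈ 2.000; 4:3 ≈ 1.333; 3:2 ≈ 1.500.

A=3:2, B=2:1, C=4:3, D=root-3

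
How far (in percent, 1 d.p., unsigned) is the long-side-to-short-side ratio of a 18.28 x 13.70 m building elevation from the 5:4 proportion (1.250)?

Ratio = 18.28 / 13.70 ≈ 1.3343.
Ideal 5:4 = 1.2500. |1.3343 − 1.2500| / 1.2500 ≈ 6.74% → 6.7%.

6.7%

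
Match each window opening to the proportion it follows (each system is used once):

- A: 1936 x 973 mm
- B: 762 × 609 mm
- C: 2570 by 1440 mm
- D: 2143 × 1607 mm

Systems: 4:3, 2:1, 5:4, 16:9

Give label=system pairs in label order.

A=2:1, B=5:4, C=16:9, D=4:3

Ratios: A ≈ 1.990; B ≈ 1.251; C ≈ 1.785; D ≈ 1.334.
Targets: 4:3 ≈ 1.333; 2:1 ≈ 2.000; 5:4 ≈ 1.250; 16:9 ≈ 1.778.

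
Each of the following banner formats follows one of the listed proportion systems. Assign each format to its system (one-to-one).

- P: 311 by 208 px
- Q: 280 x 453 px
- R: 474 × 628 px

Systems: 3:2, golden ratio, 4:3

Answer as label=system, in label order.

P = 311/208 ≈ 1.495 → 3:2 (1.500)
Q = 453/280 ≈ 1.618 → golden ratio (1.618)
R = 628/474 ≈ 1.325 → 4:3 (1.333)

P=3:2, Q=golden ratio, R=4:3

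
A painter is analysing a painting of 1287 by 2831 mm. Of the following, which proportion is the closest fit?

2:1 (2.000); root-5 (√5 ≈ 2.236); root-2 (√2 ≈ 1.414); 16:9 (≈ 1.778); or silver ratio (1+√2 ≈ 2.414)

root-5

Ratio = 2831 / 1287 ≈ 2.200.
Distances: 2:1 2.000 (Δ 0.200); root-5 2.236 (Δ 0.036); root-2 1.414 (Δ 0.786); 16:9 1.778 (Δ 0.422); silver ratio 2.414 (Δ 0.214).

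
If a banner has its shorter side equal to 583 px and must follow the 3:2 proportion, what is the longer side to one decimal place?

3:2 = 1.50000.
Longer side = 583 × 1.50000 ≈ 874.500 → 874.5 px.

874.5 px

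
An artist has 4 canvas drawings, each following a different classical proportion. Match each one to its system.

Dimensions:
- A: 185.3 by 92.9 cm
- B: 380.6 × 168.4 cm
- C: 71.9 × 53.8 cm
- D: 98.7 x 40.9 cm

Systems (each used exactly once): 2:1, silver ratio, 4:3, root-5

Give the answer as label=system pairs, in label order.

Ratios: A ≈ 1.995; B ≈ 2.260; C ≈ 1.336; D ≈ 2.413.
Targets: 2:1 ≈ 2.000; silver ratio ≈ 2.414; 4:3 ≈ 1.333; root-5 ≈ 2.236.

A=2:1, B=root-5, C=4:3, D=silver ratio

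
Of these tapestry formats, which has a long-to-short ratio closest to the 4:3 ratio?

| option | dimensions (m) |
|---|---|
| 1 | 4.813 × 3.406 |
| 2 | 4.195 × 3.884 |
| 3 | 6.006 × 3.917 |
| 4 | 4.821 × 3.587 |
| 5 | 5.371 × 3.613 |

Ratios (long/short): 1 ≈ 1.413; 2 ≈ 1.080; 3 ≈ 1.533; 4 ≈ 1.344; 5 ≈ 1.487.
4:3 ≈ 1.333; option 4 is nearest (Δ 0.011).

4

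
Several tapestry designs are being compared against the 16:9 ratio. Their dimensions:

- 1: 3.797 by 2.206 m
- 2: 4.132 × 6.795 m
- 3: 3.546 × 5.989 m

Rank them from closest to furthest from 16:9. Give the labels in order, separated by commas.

Ratios: 1 = 3.797 / 2.206 ≈ 1.721; 2 = 6.795 / 4.132 ≈ 1.644; 3 = 5.989 / 3.546 ≈ 1.689.
|Δ from 1.778|: 1 0.057; 2 0.134; 3 0.089.

1, 3, 2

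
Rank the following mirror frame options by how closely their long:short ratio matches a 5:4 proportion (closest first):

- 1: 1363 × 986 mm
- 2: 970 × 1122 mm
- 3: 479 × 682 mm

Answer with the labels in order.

1: 1363/986 ≈ 1.382 → |1.382 − 1.250| = 0.132
2: 1122/970 ≈ 1.157 → |1.157 − 1.250| = 0.093
3: 682/479 ≈ 1.424 → |1.424 − 1.250| = 0.174

2, 1, 3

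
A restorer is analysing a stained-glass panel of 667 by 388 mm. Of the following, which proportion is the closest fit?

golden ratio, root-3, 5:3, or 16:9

root-3

Ratio = 667 / 388 ≈ 1.719.
Distances: golden ratio 1.618 (Δ 0.101); root-3 1.732 (Δ 0.013); 5:3 1.667 (Δ 0.052); 16:9 1.778 (Δ 0.059).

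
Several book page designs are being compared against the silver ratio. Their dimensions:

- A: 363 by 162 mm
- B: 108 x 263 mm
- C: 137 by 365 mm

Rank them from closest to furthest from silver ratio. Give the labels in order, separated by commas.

Ratios: A = 363 / 162 ≈ 2.241; B = 263 / 108 ≈ 2.435; C = 365 / 137 ≈ 2.664.
|Δ from 2.414|: A 0.173; B 0.021; C 0.250.

B, A, C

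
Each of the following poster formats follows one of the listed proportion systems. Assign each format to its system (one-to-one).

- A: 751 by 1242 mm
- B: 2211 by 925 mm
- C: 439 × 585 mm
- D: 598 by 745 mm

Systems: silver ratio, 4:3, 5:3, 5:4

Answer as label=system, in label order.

A=5:3, B=silver ratio, C=4:3, D=5:4

A = 1242/751 ≈ 1.654 → 5:3 (1.667)
B = 2211/925 ≈ 2.390 → silver ratio (2.414)
C = 585/439 ≈ 1.333 → 4:3 (1.333)
D = 745/598 ≈ 1.246 → 5:4 (1.250)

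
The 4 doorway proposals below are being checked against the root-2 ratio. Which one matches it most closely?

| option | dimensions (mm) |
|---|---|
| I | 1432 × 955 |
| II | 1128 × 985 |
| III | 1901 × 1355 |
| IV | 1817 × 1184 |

III

Ratios (long/short): I ≈ 1.499; II ≈ 1.145; III ≈ 1.403; IV ≈ 1.535.
root-2 ≈ 1.414; option III is nearest (Δ 0.011).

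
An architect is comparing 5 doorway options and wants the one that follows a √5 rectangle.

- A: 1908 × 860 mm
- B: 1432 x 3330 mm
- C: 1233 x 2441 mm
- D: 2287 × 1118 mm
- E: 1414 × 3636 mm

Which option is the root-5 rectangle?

A

Ratios (long/short): A ≈ 2.219; B ≈ 2.325; C ≈ 1.980; D ≈ 2.046; E ≈ 2.571.
root-5 ≈ 2.236; option A is nearest (Δ 0.017).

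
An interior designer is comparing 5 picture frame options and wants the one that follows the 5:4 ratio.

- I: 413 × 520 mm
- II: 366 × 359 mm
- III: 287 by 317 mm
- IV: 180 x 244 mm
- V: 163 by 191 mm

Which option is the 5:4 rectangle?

I

Target 5:4 ≈ 1.250.
I: 1.259 (Δ0.009)  II: 1.019 (Δ0.231)  III: 1.105 (Δ0.145)  IV: 1.356 (Δ0.106)  V: 1.172 (Δ0.078)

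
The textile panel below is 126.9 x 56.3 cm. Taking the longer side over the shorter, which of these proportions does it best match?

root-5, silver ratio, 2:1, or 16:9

Ratio = 126.9 / 56.3 ≈ 2.254.
Distances: root-5 2.236 (Δ 0.018); silver ratio 2.414 (Δ 0.160); 2:1 2.000 (Δ 0.254); 16:9 1.778 (Δ 0.476).

root-5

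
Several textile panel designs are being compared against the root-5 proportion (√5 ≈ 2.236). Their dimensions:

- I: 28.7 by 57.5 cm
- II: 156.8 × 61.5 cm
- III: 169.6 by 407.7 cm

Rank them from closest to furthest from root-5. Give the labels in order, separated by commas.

Ratios: I = 57.5 / 28.7 ≈ 2.003; II = 156.8 / 61.5 ≈ 2.550; III = 407.7 / 169.6 ≈ 2.404.
|Δ from 2.236|: I 0.233; II 0.314; III 0.168.

III, I, II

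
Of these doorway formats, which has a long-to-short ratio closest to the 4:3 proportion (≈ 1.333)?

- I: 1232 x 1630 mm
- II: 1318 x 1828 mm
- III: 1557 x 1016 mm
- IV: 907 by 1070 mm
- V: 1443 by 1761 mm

I

Ratios (long/short): I ≈ 1.323; II ≈ 1.387; III ≈ 1.532; IV ≈ 1.180; V ≈ 1.220.
4:3 ≈ 1.333; option I is nearest (Δ 0.010).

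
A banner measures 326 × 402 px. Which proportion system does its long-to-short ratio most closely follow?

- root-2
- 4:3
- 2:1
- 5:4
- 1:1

402/326 ≈ 1.233. Nearest candidates are 5:4 (1.250, off by 0.017) and 4:3 (1.333, off by 0.100).

5:4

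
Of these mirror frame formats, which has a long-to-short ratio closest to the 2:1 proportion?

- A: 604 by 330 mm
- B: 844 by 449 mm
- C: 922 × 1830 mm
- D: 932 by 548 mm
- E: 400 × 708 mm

C

Target 2:1 ≈ 2.000.
A: 1.830 (Δ0.170)  B: 1.880 (Δ0.120)  C: 1.985 (Δ0.015)  D: 1.701 (Δ0.299)  E: 1.770 (Δ0.230)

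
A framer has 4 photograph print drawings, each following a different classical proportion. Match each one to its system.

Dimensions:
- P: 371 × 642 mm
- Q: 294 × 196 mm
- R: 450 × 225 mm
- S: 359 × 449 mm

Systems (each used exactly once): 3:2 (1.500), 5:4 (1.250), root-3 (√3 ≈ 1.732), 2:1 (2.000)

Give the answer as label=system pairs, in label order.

P=root-3, Q=3:2, R=2:1, S=5:4

Ratios: P ≈ 1.730; Q ≈ 1.500; R ≈ 2.000; S ≈ 1.251.
Targets: 3:2 ≈ 1.500; 5:4 ≈ 1.250; root-3 ≈ 1.732; 2:1 ≈ 2.000.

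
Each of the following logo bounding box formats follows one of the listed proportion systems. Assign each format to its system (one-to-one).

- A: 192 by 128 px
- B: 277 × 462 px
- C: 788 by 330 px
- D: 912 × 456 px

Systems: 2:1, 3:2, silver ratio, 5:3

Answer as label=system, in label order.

A=3:2, B=5:3, C=silver ratio, D=2:1

A = 192/128 ≈ 1.500 → 3:2 (1.500)
B = 462/277 ≈ 1.668 → 5:3 (1.667)
C = 788/330 ≈ 2.388 → silver ratio (2.414)
D = 912/456 ≈ 2.000 → 2:1 (2.000)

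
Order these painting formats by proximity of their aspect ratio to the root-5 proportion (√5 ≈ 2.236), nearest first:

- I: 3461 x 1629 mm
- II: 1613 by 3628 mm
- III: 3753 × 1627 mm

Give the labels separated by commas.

II, III, I

Ratios: I = 3461 / 1629 ≈ 2.125; II = 3628 / 1613 ≈ 2.249; III = 3753 / 1627 ≈ 2.307.
|Δ from 2.236|: I 0.111; II 0.013; III 0.071.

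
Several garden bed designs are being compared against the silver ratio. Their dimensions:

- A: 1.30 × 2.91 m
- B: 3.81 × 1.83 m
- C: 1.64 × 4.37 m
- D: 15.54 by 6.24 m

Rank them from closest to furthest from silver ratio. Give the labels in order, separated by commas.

A: 2.91/1.30 ≈ 2.238 → |2.238 − 2.414| = 0.176
B: 3.81/1.83 ≈ 2.082 → |2.082 − 2.414| = 0.332
C: 4.37/1.64 ≈ 2.665 → |2.665 − 2.414| = 0.251
D: 15.54/6.24 ≈ 2.490 → |2.490 − 2.414| = 0.076

D, A, C, B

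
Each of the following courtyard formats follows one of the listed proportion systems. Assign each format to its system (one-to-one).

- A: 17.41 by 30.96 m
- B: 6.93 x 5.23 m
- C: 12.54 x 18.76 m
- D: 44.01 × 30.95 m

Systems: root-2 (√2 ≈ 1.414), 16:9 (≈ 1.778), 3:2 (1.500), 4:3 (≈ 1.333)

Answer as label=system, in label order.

A=16:9, B=4:3, C=3:2, D=root-2

Ratios: A ≈ 1.778; B ≈ 1.325; C ≈ 1.496; D ≈ 1.422.
Targets: root-2 ≈ 1.414; 16:9 ≈ 1.778; 3:2 ≈ 1.500; 4:3 ≈ 1.333.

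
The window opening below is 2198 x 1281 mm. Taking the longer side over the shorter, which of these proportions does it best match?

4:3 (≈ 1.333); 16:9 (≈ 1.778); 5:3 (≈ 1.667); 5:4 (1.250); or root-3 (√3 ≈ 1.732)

root-3

Ratio = 2198 / 1281 ≈ 1.716.
Distances: 4:3 1.333 (Δ 0.383); 16:9 1.778 (Δ 0.062); 5:3 1.667 (Δ 0.049); 5:4 1.250 (Δ 0.466); root-3 1.732 (Δ 0.016).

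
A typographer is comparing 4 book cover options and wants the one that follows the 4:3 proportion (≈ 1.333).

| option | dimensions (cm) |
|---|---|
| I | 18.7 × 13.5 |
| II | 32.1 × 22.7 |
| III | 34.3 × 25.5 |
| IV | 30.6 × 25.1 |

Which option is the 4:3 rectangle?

Target 4:3 ≈ 1.333.
I: 1.385 (Δ0.052)  II: 1.414 (Δ0.081)  III: 1.345 (Δ0.012)  IV: 1.219 (Δ0.114)

III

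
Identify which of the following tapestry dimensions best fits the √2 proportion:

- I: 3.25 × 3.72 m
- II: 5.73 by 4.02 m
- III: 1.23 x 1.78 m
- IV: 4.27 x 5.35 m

II

Ratios (long/short): I ≈ 1.145; II ≈ 1.425; III ≈ 1.447; IV ≈ 1.253.
root-2 ≈ 1.414; option II is nearest (Δ 0.011).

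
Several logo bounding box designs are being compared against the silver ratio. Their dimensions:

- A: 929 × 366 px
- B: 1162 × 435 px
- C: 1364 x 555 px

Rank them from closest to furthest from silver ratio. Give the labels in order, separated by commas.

C, A, B

A: 929/366 ≈ 2.538 → |2.538 − 2.414| = 0.124
B: 1162/435 ≈ 2.671 → |2.671 − 2.414| = 0.257
C: 1364/555 ≈ 2.458 → |2.458 − 2.414| = 0.044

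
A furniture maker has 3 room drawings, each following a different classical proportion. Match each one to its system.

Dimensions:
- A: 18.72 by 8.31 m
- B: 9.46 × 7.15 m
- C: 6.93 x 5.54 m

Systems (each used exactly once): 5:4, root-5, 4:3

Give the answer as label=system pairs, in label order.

Ratios: A ≈ 2.253; B ≈ 1.323; C ≈ 1.251.
Targets: 5:4 ≈ 1.250; root-5 ≈ 2.236; 4:3 ≈ 1.333.

A=root-5, B=4:3, C=5:4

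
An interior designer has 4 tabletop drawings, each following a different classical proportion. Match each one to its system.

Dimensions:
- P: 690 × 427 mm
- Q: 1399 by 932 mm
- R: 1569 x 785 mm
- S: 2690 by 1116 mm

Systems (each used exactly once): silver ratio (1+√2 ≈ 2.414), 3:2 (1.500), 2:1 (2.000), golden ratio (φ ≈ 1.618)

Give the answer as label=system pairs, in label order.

P = 690/427 ≈ 1.616 → golden ratio (1.618)
Q = 1399/932 ≈ 1.501 → 3:2 (1.500)
R = 1569/785 ≈ 1.999 → 2:1 (2.000)
S = 2690/1116 ≈ 2.410 → silver ratio (2.414)

P=golden ratio, Q=3:2, R=2:1, S=silver ratio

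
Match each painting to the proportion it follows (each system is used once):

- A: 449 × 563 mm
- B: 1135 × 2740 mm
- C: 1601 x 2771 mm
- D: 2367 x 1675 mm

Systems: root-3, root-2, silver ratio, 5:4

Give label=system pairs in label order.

A = 563/449 ≈ 1.254 → 5:4 (1.250)
B = 2740/1135 ≈ 2.414 → silver ratio (2.414)
C = 2771/1601 ≈ 1.731 → root-3 (1.732)
D = 2367/1675 ≈ 1.413 → root-2 (1.414)

A=5:4, B=silver ratio, C=root-3, D=root-2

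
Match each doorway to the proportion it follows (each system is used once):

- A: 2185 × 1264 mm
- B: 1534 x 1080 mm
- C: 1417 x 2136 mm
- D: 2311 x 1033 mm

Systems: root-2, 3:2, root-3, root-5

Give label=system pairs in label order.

A=root-3, B=root-2, C=3:2, D=root-5

A = 2185/1264 ≈ 1.729 → root-3 (1.732)
B = 1534/1080 ≈ 1.420 → root-2 (1.414)
C = 2136/1417 ≈ 1.507 → 3:2 (1.500)
D = 2311/1033 ≈ 2.237 → root-5 (2.236)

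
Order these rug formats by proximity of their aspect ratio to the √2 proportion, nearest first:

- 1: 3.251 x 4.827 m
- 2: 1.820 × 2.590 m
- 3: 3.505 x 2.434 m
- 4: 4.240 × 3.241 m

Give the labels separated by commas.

Ratios: 1 = 4.827 / 3.251 ≈ 1.485; 2 = 2.590 / 1.820 ≈ 1.423; 3 = 3.505 / 2.434 ≈ 1.440; 4 = 4.240 / 3.241 ≈ 1.308.
|Δ from 1.414|: 1 0.071; 2 0.009; 3 0.026; 4 0.106.

2, 3, 1, 4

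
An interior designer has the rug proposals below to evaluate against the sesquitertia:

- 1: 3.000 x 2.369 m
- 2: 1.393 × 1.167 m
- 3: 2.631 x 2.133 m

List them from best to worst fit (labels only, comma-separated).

1, 3, 2

1: 3.000/2.369 ≈ 1.266 → |1.266 − 1.333| = 0.067
2: 1.393/1.167 ≈ 1.194 → |1.194 − 1.333| = 0.139
3: 2.631/2.133 ≈ 1.233 → |1.233 − 1.333| = 0.100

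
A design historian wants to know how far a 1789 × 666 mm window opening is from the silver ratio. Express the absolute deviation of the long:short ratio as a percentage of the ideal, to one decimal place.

Ratio = 1789 / 666 ≈ 2.6862.
Ideal silver ratio ≈ 2.4142. |2.6862 − 2.4142| / 2.4142 ≈ 11.27% → 11.3%.

11.3%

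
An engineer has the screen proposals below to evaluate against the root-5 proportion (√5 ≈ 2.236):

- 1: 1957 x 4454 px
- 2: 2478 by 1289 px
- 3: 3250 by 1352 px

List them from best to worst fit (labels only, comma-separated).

1: 4454/1957 ≈ 2.276 → |2.276 − 2.236| = 0.040
2: 2478/1289 ≈ 1.922 → |1.922 − 2.236| = 0.314
3: 3250/1352 ≈ 2.404 → |2.404 − 2.236| = 0.168

1, 3, 2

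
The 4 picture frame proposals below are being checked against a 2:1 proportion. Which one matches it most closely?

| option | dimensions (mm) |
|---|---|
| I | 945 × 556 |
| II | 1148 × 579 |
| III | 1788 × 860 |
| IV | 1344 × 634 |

Ratios (long/short): I ≈ 1.700; II ≈ 1.983; III ≈ 2.079; IV ≈ 2.120.
2:1 ≈ 2.000; option II is nearest (Δ 0.017).

II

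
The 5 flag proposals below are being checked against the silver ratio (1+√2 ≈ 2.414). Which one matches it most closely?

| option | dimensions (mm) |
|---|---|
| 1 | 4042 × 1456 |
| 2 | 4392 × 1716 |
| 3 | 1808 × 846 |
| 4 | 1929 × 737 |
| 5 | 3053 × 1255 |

5

Target silver ratio ≈ 2.414.
1: 2.776 (Δ0.362)  2: 2.559 (Δ0.145)  3: 2.137 (Δ0.277)  4: 2.617 (Δ0.203)  5: 2.433 (Δ0.019)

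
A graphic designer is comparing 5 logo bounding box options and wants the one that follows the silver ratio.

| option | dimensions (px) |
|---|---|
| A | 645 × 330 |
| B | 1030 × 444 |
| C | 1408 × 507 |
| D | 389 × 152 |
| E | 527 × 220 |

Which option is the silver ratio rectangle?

E

Target silver ratio ≈ 2.414.
A: 1.955 (Δ0.459)  B: 2.320 (Δ0.094)  C: 2.777 (Δ0.363)  D: 2.559 (Δ0.145)  E: 2.395 (Δ0.019)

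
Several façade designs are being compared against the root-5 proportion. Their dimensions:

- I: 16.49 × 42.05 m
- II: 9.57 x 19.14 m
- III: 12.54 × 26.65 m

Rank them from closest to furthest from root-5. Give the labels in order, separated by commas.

I: 42.05/16.49 ≈ 2.550 → |2.550 − 2.236| = 0.314
II: 19.14/9.57 ≈ 2.000 → |2.000 − 2.236| = 0.236
III: 26.65/12.54 ≈ 2.125 → |2.125 − 2.236| = 0.111

III, II, I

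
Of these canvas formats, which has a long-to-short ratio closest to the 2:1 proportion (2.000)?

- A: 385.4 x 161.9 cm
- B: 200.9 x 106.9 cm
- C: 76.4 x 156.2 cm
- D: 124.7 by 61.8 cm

D

Target 2:1 ≈ 2.000.
A: 2.380 (Δ0.380)  B: 1.879 (Δ0.121)  C: 2.045 (Δ0.045)  D: 2.018 (Δ0.018)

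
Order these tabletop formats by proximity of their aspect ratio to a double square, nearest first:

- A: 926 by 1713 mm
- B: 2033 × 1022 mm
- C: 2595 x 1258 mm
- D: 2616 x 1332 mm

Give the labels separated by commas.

A: 1713/926 ≈ 1.850 → |1.850 − 2.000| = 0.150
B: 2033/1022 ≈ 1.989 → |1.989 − 2.000| = 0.011
C: 2595/1258 ≈ 2.063 → |2.063 − 2.000| = 0.063
D: 2616/1332 ≈ 1.964 → |1.964 − 2.000| = 0.036

B, D, C, A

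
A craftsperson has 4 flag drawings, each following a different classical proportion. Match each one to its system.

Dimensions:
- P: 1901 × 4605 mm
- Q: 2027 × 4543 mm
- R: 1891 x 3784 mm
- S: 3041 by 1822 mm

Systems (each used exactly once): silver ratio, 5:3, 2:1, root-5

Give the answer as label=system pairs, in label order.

Ratios: P ≈ 2.422; Q ≈ 2.241; R ≈ 2.001; S ≈ 1.669.
Targets: silver ratio ≈ 2.414; 5:3 ≈ 1.667; 2:1 ≈ 2.000; root-5 ≈ 2.236.

P=silver ratio, Q=root-5, R=2:1, S=5:3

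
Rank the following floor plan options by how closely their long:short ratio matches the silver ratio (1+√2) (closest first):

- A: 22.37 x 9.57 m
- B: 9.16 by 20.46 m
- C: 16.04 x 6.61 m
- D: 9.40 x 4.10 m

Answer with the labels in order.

C, A, D, B

A: 22.37/9.57 ≈ 2.338 → |2.338 − 2.414| = 0.076
B: 20.46/9.16 ≈ 2.234 → |2.234 − 2.414| = 0.180
C: 16.04/6.61 ≈ 2.427 → |2.427 − 2.414| = 0.013
D: 9.40/4.10 ≈ 2.293 → |2.293 − 2.414| = 0.121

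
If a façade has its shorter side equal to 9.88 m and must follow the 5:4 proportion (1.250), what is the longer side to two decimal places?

5:4 = 1.25000.
Longer side = 9.88 × 1.25000 ≈ 12.3500 → 12.35 m.

12.35 m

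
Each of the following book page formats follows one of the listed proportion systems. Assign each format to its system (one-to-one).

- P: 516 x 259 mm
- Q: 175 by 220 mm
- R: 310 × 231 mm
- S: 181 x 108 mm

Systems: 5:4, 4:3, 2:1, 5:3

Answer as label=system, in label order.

P = 516/259 ≈ 1.992 → 2:1 (2.000)
Q = 220/175 ≈ 1.257 → 5:4 (1.250)
R = 310/231 ≈ 1.342 → 4:3 (1.333)
S = 181/108 ≈ 1.676 → 5:3 (1.667)

P=2:1, Q=5:4, R=4:3, S=5:3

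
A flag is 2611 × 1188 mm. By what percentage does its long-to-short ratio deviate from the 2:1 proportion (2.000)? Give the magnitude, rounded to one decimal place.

Ratio = 2611 / 1188 ≈ 2.1978.
Ideal 2:1 = 2.0000. |2.1978 − 2.0000| / 2.0000 ≈ 9.89% → 9.9%.

9.9%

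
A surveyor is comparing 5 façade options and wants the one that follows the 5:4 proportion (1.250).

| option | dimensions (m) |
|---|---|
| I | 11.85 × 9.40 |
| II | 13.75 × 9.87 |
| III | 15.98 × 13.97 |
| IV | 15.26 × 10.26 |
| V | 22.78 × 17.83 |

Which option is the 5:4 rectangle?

I

Ratios (long/short): I ≈ 1.261; II ≈ 1.393; III ≈ 1.144; IV ≈ 1.487; V ≈ 1.278.
5:4 ≈ 1.250; option I is nearest (Δ 0.011).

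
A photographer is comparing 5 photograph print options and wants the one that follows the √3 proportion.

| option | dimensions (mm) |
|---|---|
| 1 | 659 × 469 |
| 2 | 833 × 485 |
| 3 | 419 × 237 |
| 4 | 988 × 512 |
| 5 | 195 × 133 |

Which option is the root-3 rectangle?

Target root-3 ≈ 1.732.
1: 1.405 (Δ0.327)  2: 1.718 (Δ0.014)  3: 1.768 (Δ0.036)  4: 1.930 (Δ0.198)  5: 1.466 (Δ0.266)

2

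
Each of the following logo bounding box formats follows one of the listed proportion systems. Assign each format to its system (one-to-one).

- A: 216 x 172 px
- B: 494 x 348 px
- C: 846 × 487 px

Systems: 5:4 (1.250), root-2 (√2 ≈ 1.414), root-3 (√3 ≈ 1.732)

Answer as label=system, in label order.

A=5:4, B=root-2, C=root-3

A = 216/172 ≈ 1.256 → 5:4 (1.250)
B = 494/348 ≈ 1.420 → root-2 (1.414)
C = 846/487 ≈ 1.737 → root-3 (1.732)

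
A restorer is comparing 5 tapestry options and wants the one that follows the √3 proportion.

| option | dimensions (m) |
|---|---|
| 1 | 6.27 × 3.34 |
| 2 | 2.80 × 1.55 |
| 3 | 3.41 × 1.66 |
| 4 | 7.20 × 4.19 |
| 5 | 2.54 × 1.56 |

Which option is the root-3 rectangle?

4

Target root-3 ≈ 1.732.
1: 1.877 (Δ0.145)  2: 1.806 (Δ0.074)  3: 2.054 (Δ0.322)  4: 1.718 (Δ0.014)  5: 1.628 (Δ0.104)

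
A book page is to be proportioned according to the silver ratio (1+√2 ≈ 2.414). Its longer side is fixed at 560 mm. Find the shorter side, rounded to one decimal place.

silver ratio ≈ 2.41421.
Shorter side = 560 ÷ 2.41421 ≈ 231.960 → 232.0 mm.

232.0 mm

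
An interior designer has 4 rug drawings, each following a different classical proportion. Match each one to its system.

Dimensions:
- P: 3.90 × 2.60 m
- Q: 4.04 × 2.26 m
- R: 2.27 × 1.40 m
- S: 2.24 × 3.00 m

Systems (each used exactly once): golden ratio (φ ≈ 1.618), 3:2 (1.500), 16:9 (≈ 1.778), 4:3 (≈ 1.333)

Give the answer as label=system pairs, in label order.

P = 3.90/2.60 ≈ 1.500 → 3:2 (1.500)
Q = 4.04/2.26 ≈ 1.788 → 16:9 (1.778)
R = 2.27/1.40 ≈ 1.621 → golden ratio (1.618)
S = 3.00/2.24 ≈ 1.339 → 4:3 (1.333)

P=3:2, Q=16:9, R=golden ratio, S=4:3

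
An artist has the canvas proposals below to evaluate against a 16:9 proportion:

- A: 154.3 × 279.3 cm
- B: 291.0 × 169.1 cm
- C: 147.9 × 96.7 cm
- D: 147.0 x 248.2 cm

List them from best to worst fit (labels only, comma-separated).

A, B, D, C

A: 279.3/154.3 ≈ 1.810 → |1.810 − 1.778| = 0.032
B: 291.0/169.1 ≈ 1.721 → |1.721 − 1.778| = 0.057
C: 147.9/96.7 ≈ 1.529 → |1.529 − 1.778| = 0.249
D: 248.2/147.0 ≈ 1.688 → |1.688 − 1.778| = 0.090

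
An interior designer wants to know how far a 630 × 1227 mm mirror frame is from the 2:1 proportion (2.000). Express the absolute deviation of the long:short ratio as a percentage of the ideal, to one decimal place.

Ratio = 1227 / 630 ≈ 1.9476.
Ideal 2:1 = 2.0000. |1.9476 − 2.0000| / 2.0000 ≈ 2.62% → 2.6%.

2.6%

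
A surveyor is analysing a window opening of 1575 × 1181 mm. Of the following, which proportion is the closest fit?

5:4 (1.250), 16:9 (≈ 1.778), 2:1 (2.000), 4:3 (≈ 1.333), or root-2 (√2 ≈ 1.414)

4:3

1575/1181 ≈ 1.334. Nearest candidates are 4:3 (1.333, off by 0.001) and root-2 (1.414, off by 0.080).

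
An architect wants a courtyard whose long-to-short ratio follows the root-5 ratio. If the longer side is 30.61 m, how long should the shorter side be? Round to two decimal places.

13.69 m

root-5 ≈ 2.23607.
Shorter side = 30.61 ÷ 2.23607 ≈ 13.6892 → 13.69 m.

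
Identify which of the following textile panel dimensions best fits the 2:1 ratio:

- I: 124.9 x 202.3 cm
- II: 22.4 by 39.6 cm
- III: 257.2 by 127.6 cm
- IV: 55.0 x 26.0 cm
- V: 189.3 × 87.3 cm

Target 2:1 ≈ 2.000.
I: 1.620 (Δ0.380)  II: 1.768 (Δ0.232)  III: 2.016 (Δ0.016)  IV: 2.115 (Δ0.115)  V: 2.168 (Δ0.168)

III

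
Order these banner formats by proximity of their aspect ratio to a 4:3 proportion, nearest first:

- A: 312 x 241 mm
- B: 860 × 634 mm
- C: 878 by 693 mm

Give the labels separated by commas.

Ratios: A = 312 / 241 ≈ 1.295; B = 860 / 634 ≈ 1.356; C = 878 / 693 ≈ 1.267.
|Δ from 1.333|: A 0.038; B 0.023; C 0.066.

B, A, C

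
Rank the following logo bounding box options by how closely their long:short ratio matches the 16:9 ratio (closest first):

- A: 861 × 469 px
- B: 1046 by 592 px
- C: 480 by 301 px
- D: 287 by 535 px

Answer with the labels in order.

A: 861/469 ≈ 1.836 → |1.836 − 1.778| = 0.058
B: 1046/592 ≈ 1.767 → |1.767 − 1.778| = 0.011
C: 480/301 ≈ 1.595 → |1.595 − 1.778| = 0.183
D: 535/287 ≈ 1.864 → |1.864 − 1.778| = 0.086

B, A, D, C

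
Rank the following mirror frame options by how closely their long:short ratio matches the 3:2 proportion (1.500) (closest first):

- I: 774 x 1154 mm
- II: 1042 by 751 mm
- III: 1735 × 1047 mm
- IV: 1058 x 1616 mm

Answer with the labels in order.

I, IV, II, III

Ratios: I = 1154 / 774 ≈ 1.491; II = 1042 / 751 ≈ 1.387; III = 1735 / 1047 ≈ 1.657; IV = 1616 / 1058 ≈ 1.527.
|Δ from 1.500|: I 0.009; II 0.113; III 0.157; IV 0.027.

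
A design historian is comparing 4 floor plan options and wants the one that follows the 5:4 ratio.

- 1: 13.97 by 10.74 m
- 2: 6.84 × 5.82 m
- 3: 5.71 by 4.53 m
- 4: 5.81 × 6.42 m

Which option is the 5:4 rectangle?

Target 5:4 ≈ 1.250.
1: 1.301 (Δ0.051)  2: 1.175 (Δ0.075)  3: 1.260 (Δ0.010)  4: 1.105 (Δ0.145)

3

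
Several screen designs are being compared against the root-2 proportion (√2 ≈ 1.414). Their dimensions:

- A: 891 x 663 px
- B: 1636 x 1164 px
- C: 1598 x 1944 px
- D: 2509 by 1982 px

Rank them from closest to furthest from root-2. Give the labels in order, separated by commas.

B, A, D, C

Ratios: A = 891 / 663 ≈ 1.344; B = 1636 / 1164 ≈ 1.405; C = 1944 / 1598 ≈ 1.217; D = 2509 / 1982 ≈ 1.266.
|Δ from 1.414|: A 0.070; B 0.009; C 0.197; D 0.148.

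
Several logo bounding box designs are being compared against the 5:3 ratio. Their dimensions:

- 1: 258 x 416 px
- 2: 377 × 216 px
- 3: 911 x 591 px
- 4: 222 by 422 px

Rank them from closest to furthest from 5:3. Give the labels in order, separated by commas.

1, 2, 3, 4

Ratios: 1 = 416 / 258 ≈ 1.612; 2 = 377 / 216 ≈ 1.745; 3 = 911 / 591 ≈ 1.541; 4 = 422 / 222 ≈ 1.901.
|Δ from 1.667|: 1 0.055; 2 0.078; 3 0.126; 4 0.234.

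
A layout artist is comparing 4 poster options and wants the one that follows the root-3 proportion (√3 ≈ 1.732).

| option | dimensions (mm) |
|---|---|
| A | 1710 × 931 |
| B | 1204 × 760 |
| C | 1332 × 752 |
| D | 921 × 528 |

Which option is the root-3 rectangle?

Target root-3 ≈ 1.732.
A: 1.837 (Δ0.105)  B: 1.584 (Δ0.148)  C: 1.771 (Δ0.039)  D: 1.744 (Δ0.012)

D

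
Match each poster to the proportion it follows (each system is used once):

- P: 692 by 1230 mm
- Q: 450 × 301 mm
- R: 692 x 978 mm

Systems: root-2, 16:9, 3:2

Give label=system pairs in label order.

P = 1230/692 ≈ 1.777 → 16:9 (1.778)
Q = 450/301 ≈ 1.495 → 3:2 (1.500)
R = 978/692 ≈ 1.413 → root-2 (1.414)

P=16:9, Q=3:2, R=root-2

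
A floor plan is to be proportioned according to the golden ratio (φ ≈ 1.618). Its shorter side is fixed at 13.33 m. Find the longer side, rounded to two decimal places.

golden ratio ≈ 1.61803.
Longer side = 13.33 × 1.61803 ≈ 21.5683 → 21.57 m.

21.57 m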